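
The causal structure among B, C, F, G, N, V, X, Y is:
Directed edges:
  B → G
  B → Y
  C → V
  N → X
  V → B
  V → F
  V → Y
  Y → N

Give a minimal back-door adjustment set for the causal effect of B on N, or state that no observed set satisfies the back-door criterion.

desc(B)\{B}={G,N,X,Y}; candidates ⊆ {C,F,V}.
size 0: {}; under {} B still reaches {C,F,N,V,X,Y} ∋ N.
{V}: B⊥N given {V} in G with B→· removed — back-door holds.

B→N: minimal back-door set {V}.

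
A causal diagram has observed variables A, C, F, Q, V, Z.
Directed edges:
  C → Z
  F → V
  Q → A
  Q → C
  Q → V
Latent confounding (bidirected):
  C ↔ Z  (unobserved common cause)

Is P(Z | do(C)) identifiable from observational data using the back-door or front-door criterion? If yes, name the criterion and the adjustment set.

desc(C)\{C}={Z}; candidates ⊆ {A,F,Q,V}.
C↔Z: latent back-door arc(s) into C.
size 0: {}; under {} C still reaches {A,Q,V,Z} ∋ Z.
size 1: {A}, {F}, {Q} …(+1); under {A} C still reaches {Q,V,Z} ∋ Z.
size 2: {A,F}, {A,Q}, {A,V} …(+3); under {A,F} C still reaches {Q,V,Z} ∋ Z.
C↔Z cannot be blocked by any observed set — no back-door set.
No mediator lies on a directed C→…→Z path.
Neither criterion identifies P(Z|do(C)) in this graph.

P(Z|do(C)): not identifiable (no BD/FD set).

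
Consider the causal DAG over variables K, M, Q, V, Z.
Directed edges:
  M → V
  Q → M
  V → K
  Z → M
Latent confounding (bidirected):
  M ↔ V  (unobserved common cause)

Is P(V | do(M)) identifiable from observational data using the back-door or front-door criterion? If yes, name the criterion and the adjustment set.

desc(M)\{M}={K,V}; candidates ⊆ {Q,Z}.
M↔V: latent back-door arc(s) into M.
size 0: {}; under {} M still reaches {K,Q,V,Z} ∋ V.
size 1: {Q}, {Z}; under {Q} M still reaches {K,V,Z} ∋ V.
size 2: {Q,Z}; under {Q,Z} M still reaches {K,V} ∋ V.
M↔V cannot be blocked by any observed set — no back-door set.
No mediator lies on a directed M→…→V path.
Neither criterion identifies P(V|do(M)) in this graph.

P(V|do(M)): not identifiable (no BD/FD set).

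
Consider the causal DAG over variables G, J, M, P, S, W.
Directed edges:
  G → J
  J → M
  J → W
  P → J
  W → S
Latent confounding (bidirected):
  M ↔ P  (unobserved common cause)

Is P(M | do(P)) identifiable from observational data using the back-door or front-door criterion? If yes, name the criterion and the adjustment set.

P(M|do(P)): frontdoor, adjust for {J}.

desc(P)\{P}={J,M,S,W}; candidates ⊆ {G}.
P↔M: latent back-door arc(s) into P.
size 0: {}; under {} P still reaches {M} ∋ M.
size 1: {G}; under {G} P still reaches {M} ∋ M.
P↔M cannot be blocked by any observed set — no back-door set.
{J}: (i) intercepts every directed P→M path; (ii) no back-door P→{J}; (iii) {P} blocks every back-door {J}→M. Front-door holds.
P(M|do(P)) = Σ_{J} P(J|P) Σ_{P'} P(M|J,P')P(P').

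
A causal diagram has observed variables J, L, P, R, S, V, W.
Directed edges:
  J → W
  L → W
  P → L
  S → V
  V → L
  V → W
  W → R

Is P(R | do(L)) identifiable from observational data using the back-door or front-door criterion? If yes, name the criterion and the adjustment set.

desc(L)\{L}={R,W}; candidates ⊆ {J,P,S,V}.
size 0: {}; under {} L still reaches {P,R,S,V,W} ∋ R.
{V}: L⊥R given {V} in G with L→· removed — back-door holds.
P(R|do(L)) = Σ_{V} P(R|L,V)·P(V).

P(R|do(L)): backdoor, adjust for {V}.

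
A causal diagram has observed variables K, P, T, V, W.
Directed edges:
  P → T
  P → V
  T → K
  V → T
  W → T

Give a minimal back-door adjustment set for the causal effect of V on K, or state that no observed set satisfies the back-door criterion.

desc(V)\{V}={K,T}; candidates ⊆ {P,W}.
size 0: {}; under {} V still reaches {K,P,T} ∋ K.
{P}: V⊥K given {P} in G with V→· removed — back-door holds.

V→K: minimal back-door set {P}.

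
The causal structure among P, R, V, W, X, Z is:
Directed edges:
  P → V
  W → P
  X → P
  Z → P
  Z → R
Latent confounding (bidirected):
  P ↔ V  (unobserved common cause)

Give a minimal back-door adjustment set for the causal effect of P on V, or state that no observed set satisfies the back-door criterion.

desc(P)\{P}={V}; candidates ⊆ {R,W,X,Z}.
P↔V: latent back-door arc(s) into P.
size 0: {}; under {} P still reaches {R,V,W,X,Z} ∋ V.
size 1: {R}, {W}, {X} …(+1); under {R} P still reaches {V,W,X,Z} ∋ V.
size 2: {R,W}, {R,X}, {R,Z} …(+3); under {R,W} P still reaches {V,X,Z} ∋ V.
P↔V cannot be blocked by any observed set — no back-door set.

P→V: no observed back-door set.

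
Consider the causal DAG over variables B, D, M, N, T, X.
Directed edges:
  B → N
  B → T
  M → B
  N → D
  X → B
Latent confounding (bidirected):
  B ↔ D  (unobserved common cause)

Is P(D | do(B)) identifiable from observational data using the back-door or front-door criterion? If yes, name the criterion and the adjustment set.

P(D|do(B)): frontdoor, adjust for {N}.

desc(B)\{B}={D,N,T}; candidates ⊆ {M,X}.
B↔D: latent back-door arc(s) into B.
size 0: {}; under {} B still reaches {D,M,X} ∋ D.
size 1: {M}, {X}; under {M} B still reaches {D,X} ∋ D.
size 2: {M,X}; under {M,X} B still reaches {D} ∋ D.
B↔D cannot be blocked by any observed set — no back-door set.
{N}: (i) intercepts every directed B→D path; (ii) no back-door B→{N}; (iii) {B} blocks every back-door {N}→D. Front-door holds.
P(D|do(B)) = Σ_{N} P(N|B) Σ_{B'} P(D|N,B')P(B').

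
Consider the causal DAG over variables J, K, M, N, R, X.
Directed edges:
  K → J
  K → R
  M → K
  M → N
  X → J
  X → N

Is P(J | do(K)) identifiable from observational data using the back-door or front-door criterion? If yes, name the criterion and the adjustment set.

desc(K)\{K}={J,R}; candidates ⊆ {M,N,X}.
∅: K⊥J given ∅ in G with K→· removed — back-door holds.
P(J|do(K)) = P(J|K) — no adjustment needed.

P(J|do(K)): backdoor, adjust for ∅.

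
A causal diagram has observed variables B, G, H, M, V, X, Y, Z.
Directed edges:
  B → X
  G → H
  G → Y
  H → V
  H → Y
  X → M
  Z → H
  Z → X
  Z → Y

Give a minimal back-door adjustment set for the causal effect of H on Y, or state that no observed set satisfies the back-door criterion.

desc(H)\{H}={V,Y}; candidates ⊆ {B,G,M,X,Z}.
size 0: {}; under {} H still reaches {G,M,X,Y,Z} ∋ Y.
size 1: {B}, {G}, {M} …(+2); under {B} H still reaches {G,M,X,Y,Z} ∋ Y.
{G,Z}: H⊥Y given {G,Z} in G with H→· removed — back-door holds.

H→Y: minimal back-door set {G, Z}.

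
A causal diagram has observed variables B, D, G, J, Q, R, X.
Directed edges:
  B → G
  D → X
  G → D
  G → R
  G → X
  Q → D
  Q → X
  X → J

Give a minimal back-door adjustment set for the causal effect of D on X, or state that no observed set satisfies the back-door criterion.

desc(D)\{D}={J,X}; candidates ⊆ {B,G,Q,R}.
size 0: {}; under {} D still reaches {B,G,J,Q,R,X} ∋ X.
size 1: {B}, {G}, {Q} …(+1); under {B} D still reaches {G,J,Q,R,X} ∋ X.
{G,Q}: D⊥X given {G,Q} in G with D→· removed — back-door holds.

D→X: minimal back-door set {G, Q}.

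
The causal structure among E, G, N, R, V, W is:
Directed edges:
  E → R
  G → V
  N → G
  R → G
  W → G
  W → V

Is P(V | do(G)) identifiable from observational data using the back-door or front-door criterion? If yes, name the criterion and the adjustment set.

P(V|do(G)): backdoor, adjust for {W}.

desc(G)\{G}={V}; candidates ⊆ {E,N,R,W}.
size 0: {}; under {} G still reaches {E,N,R,V,W} ∋ V.
{W}: G⊥V given {W} in G with G→· removed — back-door holds.
P(V|do(G)) = Σ_{W} P(V|G,W)·P(W).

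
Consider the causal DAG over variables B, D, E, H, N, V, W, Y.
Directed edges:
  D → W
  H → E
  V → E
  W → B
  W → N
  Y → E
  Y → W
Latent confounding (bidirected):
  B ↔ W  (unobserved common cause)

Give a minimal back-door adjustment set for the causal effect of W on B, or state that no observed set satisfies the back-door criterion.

W→B: no observed back-door set.

desc(W)\{W}={B,N}; candidates ⊆ {D,E,H,V,Y}.
W↔B: latent back-door arc(s) into W.
size 0: {}; under {} W still reaches {B,D,E,Y} ∋ B.
size 1: {D}, {E}, {H} …(+2); under {D} W still reaches {B,E,Y} ∋ B.
size 2: {D,E}, {D,H}, {D,V} …(+7); under {D,E} W still reaches {B,H,V,Y} ∋ B.
W↔B cannot be blocked by any observed set — no back-door set.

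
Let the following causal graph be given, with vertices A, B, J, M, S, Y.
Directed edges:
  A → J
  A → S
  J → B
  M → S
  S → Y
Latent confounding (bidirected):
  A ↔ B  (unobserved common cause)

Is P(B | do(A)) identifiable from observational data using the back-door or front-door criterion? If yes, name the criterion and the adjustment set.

desc(A)\{A}={B,J,S,Y}; candidates ⊆ {M}.
A↔B: latent back-door arc(s) into A.
size 0: {}; under {} A still reaches {B} ∋ B.
size 1: {M}; under {M} A still reaches {B} ∋ B.
A↔B cannot be blocked by any observed set — no back-door set.
{J}: (i) intercepts every directed A→B path; (ii) no back-door A→{J}; (iii) {A} blocks every back-door {J}→B. Front-door holds.
P(B|do(A)) = Σ_{J} P(J|A) Σ_{A'} P(B|J,A')P(A').

P(B|do(A)): frontdoor, adjust for {J}.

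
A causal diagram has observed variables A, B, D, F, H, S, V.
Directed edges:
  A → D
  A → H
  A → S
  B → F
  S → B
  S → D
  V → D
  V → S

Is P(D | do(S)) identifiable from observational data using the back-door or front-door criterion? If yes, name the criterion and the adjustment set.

P(D|do(S)): backdoor, adjust for {A, V}.

desc(S)\{S}={B,D,F}; candidates ⊆ {A,H,V}.
size 0: {}; under {} S still reaches {A,D,H,V} ∋ D.
size 1: {A}, {H}, {V}; under {A} S still reaches {D,V} ∋ D.
{A,V}: S⊥D given {A,V} in G with S→· removed — back-door holds.
P(D|do(S)) = Σ_{A,V} P(D|S,A,V)·P(A,V).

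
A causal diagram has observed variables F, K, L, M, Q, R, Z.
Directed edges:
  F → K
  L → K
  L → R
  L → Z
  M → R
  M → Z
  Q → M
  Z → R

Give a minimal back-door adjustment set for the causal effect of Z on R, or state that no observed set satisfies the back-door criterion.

Z→R: minimal back-door set {L, M}.

desc(Z)\{Z}={R}; candidates ⊆ {F,K,L,M,Q}.
size 0: {}; under {} Z still reaches {K,L,M,Q,R} ∋ R.
size 1: {F}, {K}, {L} …(+2); under {F} Z still reaches {K,L,M,Q,R} ∋ R.
{L,M}: Z⊥R given {L,M} in G with Z→· removed — back-door holds.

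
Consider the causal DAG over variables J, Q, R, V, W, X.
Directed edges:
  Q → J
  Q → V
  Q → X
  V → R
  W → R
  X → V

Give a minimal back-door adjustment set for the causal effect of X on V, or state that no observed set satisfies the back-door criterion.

desc(X)\{X}={R,V}; candidates ⊆ {J,Q,W}.
size 0: {}; under {} X still reaches {J,Q,R,V} ∋ V.
{Q}: X⊥V given {Q} in G with X→· removed — back-door holds.

X→V: minimal back-door set {Q}.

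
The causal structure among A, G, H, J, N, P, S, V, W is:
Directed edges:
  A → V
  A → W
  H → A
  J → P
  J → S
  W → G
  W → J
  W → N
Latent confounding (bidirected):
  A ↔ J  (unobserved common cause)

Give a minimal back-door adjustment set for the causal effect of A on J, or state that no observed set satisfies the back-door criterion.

desc(A)\{A}={G,J,N,P,S,V,W}; candidates ⊆ {H}.
A↔J: latent back-door arc(s) into A.
size 0: {}; under {} A still reaches {H,J,P,S} ∋ J.
size 1: {H}; under {H} A still reaches {J,P,S} ∋ J.
A↔J cannot be blocked by any observed set — no back-door set.

A→J: no observed back-door set.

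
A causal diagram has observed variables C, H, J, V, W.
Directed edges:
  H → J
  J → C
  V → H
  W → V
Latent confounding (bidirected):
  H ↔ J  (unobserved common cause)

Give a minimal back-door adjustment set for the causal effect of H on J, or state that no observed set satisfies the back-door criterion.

desc(H)\{H}={C,J}; candidates ⊆ {V,W}.
H↔J: latent back-door arc(s) into H.
size 0: {}; under {} H still reaches {C,J,V,W} ∋ J.
size 1: {V}, {W}; under {V} H still reaches {C,J} ∋ J.
size 2: {V,W}; under {V,W} H still reaches {C,J} ∋ J.
H↔J cannot be blocked by any observed set — no back-door set.

H→J: no observed back-door set.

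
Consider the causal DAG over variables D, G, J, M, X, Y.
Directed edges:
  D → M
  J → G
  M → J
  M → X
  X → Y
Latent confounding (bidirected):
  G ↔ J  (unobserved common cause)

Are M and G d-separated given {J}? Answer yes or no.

Bayes-Ball from M | {J} reaches {D,G,X,Y}.
G ∈ reach(M|{J}) ⇒ M ⊥̸ G | {J}.

No — M and G are d-connected given {J}.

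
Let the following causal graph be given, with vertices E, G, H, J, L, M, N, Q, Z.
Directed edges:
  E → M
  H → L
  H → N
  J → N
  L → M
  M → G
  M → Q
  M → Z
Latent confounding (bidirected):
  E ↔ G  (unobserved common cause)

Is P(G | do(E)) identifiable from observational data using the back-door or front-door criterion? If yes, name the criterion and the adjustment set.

P(G|do(E)): frontdoor, adjust for {M}.

desc(E)\{E}={G,M,Q,Z}; candidates ⊆ {H,J,L,N}.
E↔G: latent back-door arc(s) into E.
size 0: {}; under {} E still reaches {G} ∋ G.
size 1: {H}, {J}, {L} …(+1); under {H} E still reaches {G} ∋ G.
size 2: {H,J}, {H,L}, {H,N} …(+3); under {H,J} E still reaches {G} ∋ G.
E↔G cannot be blocked by any observed set — no back-door set.
{M}: (i) intercepts every directed E→G path; (ii) no back-door E→{M}; (iii) {E} blocks every back-door {M}→G. Front-door holds.
P(G|do(E)) = Σ_{M} P(M|E) Σ_{E'} P(G|M,E')P(E').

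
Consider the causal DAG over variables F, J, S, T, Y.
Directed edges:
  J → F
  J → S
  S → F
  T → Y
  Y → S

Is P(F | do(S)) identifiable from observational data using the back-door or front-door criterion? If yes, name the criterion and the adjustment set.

desc(S)\{S}={F}; candidates ⊆ {J,T,Y}.
size 0: {}; under {} S still reaches {F,J,T,Y} ∋ F.
{J}: S⊥F given {J} in G with S→· removed — back-door holds.
P(F|do(S)) = Σ_{J} P(F|S,J)·P(J).

P(F|do(S)): backdoor, adjust for {J}.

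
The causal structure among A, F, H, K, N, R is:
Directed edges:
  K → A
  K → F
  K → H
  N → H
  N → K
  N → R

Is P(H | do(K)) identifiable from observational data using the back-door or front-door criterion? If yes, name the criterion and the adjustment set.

desc(K)\{K}={A,F,H}; candidates ⊆ {N,R}.
size 0: {}; under {} K still reaches {H,N,R} ∋ H.
{N}: K⊥H given {N} in G with K→· removed — back-door holds.
P(H|do(K)) = Σ_{N} P(H|K,N)·P(N).

P(H|do(K)): backdoor, adjust for {N}.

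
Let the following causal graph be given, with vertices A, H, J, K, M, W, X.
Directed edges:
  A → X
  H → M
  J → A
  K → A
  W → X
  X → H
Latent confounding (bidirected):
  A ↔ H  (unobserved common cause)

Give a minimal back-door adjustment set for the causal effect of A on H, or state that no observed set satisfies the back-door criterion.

A→H: no observed back-door set.

desc(A)\{A}={H,M,X}; candidates ⊆ {J,K,W}.
A↔H: latent back-door arc(s) into A.
size 0: {}; under {} A still reaches {H,J,K,M} ∋ H.
size 1: {J}, {K}, {W}; under {J} A still reaches {H,K,M} ∋ H.
size 2: {J,K}, {J,W}, {K,W}; under {J,K} A still reaches {H,M} ∋ H.
A↔H cannot be blocked by any observed set — no back-door set.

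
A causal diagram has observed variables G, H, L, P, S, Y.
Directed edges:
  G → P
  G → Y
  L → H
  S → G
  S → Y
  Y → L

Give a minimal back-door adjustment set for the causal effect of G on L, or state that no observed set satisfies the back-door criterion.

desc(G)\{G}={H,L,P,Y}; candidates ⊆ {S}.
size 0: {}; under {} G still reaches {H,L,S,Y} ∋ L.
{S}: G⊥L given {S} in G with G→· removed — back-door holds.

G→L: minimal back-door set {S}.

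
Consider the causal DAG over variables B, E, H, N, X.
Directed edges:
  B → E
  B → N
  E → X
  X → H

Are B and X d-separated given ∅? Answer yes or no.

No — B and X are d-connected given ∅.

Bayes-Ball from B | ∅ reaches {E,H,N,X}.
X ∈ reach(B|∅) ⇒ B ⊥̸ X | ∅.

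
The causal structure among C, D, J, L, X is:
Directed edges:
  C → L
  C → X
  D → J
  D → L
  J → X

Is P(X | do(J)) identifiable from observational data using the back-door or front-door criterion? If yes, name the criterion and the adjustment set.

desc(J)\{J}={X}; candidates ⊆ {C,D,L}.
∅: J⊥X given ∅ in G with J→· removed — back-door holds.
P(X|do(J)) = P(X|J) — no adjustment needed.

P(X|do(J)): backdoor, adjust for ∅.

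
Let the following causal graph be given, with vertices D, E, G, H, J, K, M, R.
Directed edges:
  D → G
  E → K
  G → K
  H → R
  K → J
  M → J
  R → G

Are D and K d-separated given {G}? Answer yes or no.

Yes — D ⊥ K | {G}.

Bayes-Ball from D | {G} reaches {H,R}.
K ∉ reach(D|{G}) ⇒ D ⊥ K | {G}.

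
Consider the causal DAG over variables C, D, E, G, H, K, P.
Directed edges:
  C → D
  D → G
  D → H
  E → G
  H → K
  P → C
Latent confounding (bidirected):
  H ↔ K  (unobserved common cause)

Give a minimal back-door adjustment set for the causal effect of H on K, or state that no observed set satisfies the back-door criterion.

desc(H)\{H}={K}; candidates ⊆ {C,D,E,G,P}.
H↔K: latent back-door arc(s) into H.
size 0: {}; under {} H still reaches {C,D,G,K,P} ∋ K.
size 1: {C}, {D}, {E} …(+2); under {C} H still reaches {D,G,K} ∋ K.
size 2: {C,D}, {C,E}, {C,G} …(+7); under {C,D} H still reaches {K} ∋ K.
H↔K cannot be blocked by any observed set — no back-door set.

H→K: no observed back-door set.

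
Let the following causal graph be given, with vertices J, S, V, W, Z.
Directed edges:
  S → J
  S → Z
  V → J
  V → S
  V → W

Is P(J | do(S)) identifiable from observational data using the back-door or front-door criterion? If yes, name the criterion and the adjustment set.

P(J|do(S)): backdoor, adjust for {V}.

desc(S)\{S}={J,Z}; candidates ⊆ {V,W}.
size 0: {}; under {} S still reaches {J,V,W} ∋ J.
{V}: S⊥J given {V} in G with S→· removed — back-door holds.
P(J|do(S)) = Σ_{V} P(J|S,V)·P(V).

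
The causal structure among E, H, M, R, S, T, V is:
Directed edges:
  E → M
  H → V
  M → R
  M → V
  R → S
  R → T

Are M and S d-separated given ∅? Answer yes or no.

Bayes-Ball from M | ∅ reaches {E,R,S,T,V}.
S ∈ reach(M|∅) ⇒ M ⊥̸ S | ∅.

No — M and S are d-connected given ∅.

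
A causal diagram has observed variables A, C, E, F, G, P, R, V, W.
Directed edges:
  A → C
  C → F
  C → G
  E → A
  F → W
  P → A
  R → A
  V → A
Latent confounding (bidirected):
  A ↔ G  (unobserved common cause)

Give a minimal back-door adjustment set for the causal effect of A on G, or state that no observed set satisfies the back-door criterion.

desc(A)\{A}={C,F,G,W}; candidates ⊆ {E,P,R,V}.
A↔G: latent back-door arc(s) into A.
size 0: {}; under {} A still reaches {E,G,P,R,V} ∋ G.
size 1: {E}, {P}, {R} …(+1); under {E} A still reaches {G,P,R,V} ∋ G.
size 2: {E,P}, {E,R}, {E,V} …(+3); under {E,P} A still reaches {G,R,V} ∋ G.
A↔G cannot be blocked by any observed set — no back-door set.

A→G: no observed back-door set.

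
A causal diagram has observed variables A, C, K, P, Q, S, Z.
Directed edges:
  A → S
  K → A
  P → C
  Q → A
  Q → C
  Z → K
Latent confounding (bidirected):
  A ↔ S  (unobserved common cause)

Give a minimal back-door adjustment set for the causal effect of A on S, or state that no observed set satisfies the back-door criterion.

desc(A)\{A}={S}; candidates ⊆ {C,K,P,Q,Z}.
A↔S: latent back-door arc(s) into A.
size 0: {}; under {} A still reaches {C,K,Q,S,Z} ∋ S.
size 1: {C}, {K}, {P} …(+2); under {C} A still reaches {K,P,Q,S,Z} ∋ S.
size 2: {C,K}, {C,P}, {C,Q} …(+7); under {C,K} A still reaches {P,Q,S} ∋ S.
A↔S cannot be blocked by any observed set — no back-door set.

A→S: no observed back-door set.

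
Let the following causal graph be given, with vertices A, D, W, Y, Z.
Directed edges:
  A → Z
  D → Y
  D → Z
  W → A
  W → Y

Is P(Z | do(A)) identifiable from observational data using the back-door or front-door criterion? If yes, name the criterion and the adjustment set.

desc(A)\{A}={Z}; candidates ⊆ {D,W,Y}.
∅: A⊥Z given ∅ in G with A→· removed — back-door holds.
P(Z|do(A)) = P(Z|A) — no adjustment needed.

P(Z|do(A)): backdoor, adjust for ∅.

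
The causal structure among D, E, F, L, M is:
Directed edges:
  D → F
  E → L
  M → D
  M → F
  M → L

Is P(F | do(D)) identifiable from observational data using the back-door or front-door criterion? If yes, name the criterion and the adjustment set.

desc(D)\{D}={F}; candidates ⊆ {E,L,M}.
size 0: {}; under {} D still reaches {F,L,M} ∋ F.
{M}: D⊥F given {M} in G with D→· removed — back-door holds.
P(F|do(D)) = Σ_{M} P(F|D,M)·P(M).

P(F|do(D)): backdoor, adjust for {M}.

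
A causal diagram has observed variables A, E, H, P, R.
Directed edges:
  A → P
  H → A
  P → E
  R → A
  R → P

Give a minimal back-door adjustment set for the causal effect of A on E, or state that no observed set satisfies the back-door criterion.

A→E: minimal back-door set {R}.

desc(A)\{A}={E,P}; candidates ⊆ {H,R}.
size 0: {}; under {} A still reaches {E,H,P,R} ∋ E.
{R}: A⊥E given {R} in G with A→· removed — back-door holds.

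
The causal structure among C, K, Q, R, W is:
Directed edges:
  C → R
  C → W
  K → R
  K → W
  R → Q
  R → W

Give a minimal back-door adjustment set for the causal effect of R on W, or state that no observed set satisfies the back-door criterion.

R→W: minimal back-door set {C, K}.

desc(R)\{R}={Q,W}; candidates ⊆ {C,K}.
size 0: {}; under {} R still reaches {C,K,W} ∋ W.
size 1: {C}, {K}; under {C} R still reaches {K,W} ∋ W.
{C,K}: R⊥W given {C,K} in G with R→· removed — back-door holds.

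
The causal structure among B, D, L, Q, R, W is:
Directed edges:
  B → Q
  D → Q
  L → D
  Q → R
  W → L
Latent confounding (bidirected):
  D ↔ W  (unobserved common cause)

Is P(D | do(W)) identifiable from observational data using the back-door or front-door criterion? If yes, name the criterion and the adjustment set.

desc(W)\{W}={D,L,Q,R}; candidates ⊆ {B}.
W↔D: latent back-door arc(s) into W.
size 0: {}; under {} W still reaches {D,Q,R} ∋ D.
size 1: {B}; under {B} W still reaches {D,Q,R} ∋ D.
W↔D cannot be blocked by any observed set — no back-door set.
{L}: (i) intercepts every directed W→D path; (ii) no back-door W→{L}; (iii) {W} blocks every back-door {L}→D. Front-door holds.
P(D|do(W)) = Σ_{L} P(L|W) Σ_{W'} P(D|L,W')P(W').

P(D|do(W)): frontdoor, adjust for {L}.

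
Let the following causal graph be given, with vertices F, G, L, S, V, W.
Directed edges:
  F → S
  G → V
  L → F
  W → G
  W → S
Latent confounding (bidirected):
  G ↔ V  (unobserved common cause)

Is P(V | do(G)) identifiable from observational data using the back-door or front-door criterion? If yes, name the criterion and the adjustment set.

P(V|do(G)): not identifiable (no BD/FD set).

desc(G)\{G}={V}; candidates ⊆ {F,L,S,W}.
G↔V: latent back-door arc(s) into G.
size 0: {}; under {} G still reaches {S,V,W} ∋ V.
size 1: {F}, {L}, {S} …(+1); under {F} G still reaches {S,V,W} ∋ V.
size 2: {F,L}, {F,S}, {F,W} …(+3); under {F,L} G still reaches {S,V,W} ∋ V.
G↔V cannot be blocked by any observed set — no back-door set.
No mediator lies on a directed G→…→V path.
Neither criterion identifies P(V|do(G)) in this graph.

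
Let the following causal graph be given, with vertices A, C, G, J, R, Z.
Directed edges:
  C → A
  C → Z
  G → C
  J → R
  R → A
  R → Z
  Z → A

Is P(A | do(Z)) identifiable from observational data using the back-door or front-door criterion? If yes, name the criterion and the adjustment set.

P(A|do(Z)): backdoor, adjust for {C, R}.

desc(Z)\{Z}={A}; candidates ⊆ {C,G,J,R}.
size 0: {}; under {} Z still reaches {A,C,G,J,R} ∋ A.
size 1: {C}, {G}, {J} …(+1); under {C} Z still reaches {A,J,R} ∋ A.
{C,R}: Z⊥A given {C,R} in G with Z→· removed — back-door holds.
P(A|do(Z)) = Σ_{C,R} P(A|Z,C,R)·P(C,R).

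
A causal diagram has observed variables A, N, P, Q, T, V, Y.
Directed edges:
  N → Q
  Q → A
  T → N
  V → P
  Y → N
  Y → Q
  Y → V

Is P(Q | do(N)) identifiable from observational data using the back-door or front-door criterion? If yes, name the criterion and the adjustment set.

desc(N)\{N}={A,Q}; candidates ⊆ {P,T,V,Y}.
size 0: {}; under {} N still reaches {A,P,Q,T,V,Y} ∋ Q.
{Y}: N⊥Q given {Y} in G with N→· removed — back-door holds.
P(Q|do(N)) = Σ_{Y} P(Q|N,Y)·P(Y).

P(Q|do(N)): backdoor, adjust for {Y}.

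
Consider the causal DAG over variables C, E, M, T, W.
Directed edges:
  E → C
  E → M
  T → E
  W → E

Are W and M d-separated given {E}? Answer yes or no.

Bayes-Ball from W | {E} reaches {T}.
M ∉ reach(W|{E}) ⇒ W ⊥ M | {E}.

Yes — W ⊥ M | {E}.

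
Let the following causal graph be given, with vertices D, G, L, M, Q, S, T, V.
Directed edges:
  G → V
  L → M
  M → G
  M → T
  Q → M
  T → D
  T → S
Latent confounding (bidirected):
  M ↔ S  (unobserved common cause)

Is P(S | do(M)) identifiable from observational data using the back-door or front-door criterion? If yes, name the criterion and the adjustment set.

desc(M)\{M}={D,G,S,T,V}; candidates ⊆ {L,Q}.
M↔S: latent back-door arc(s) into M.
size 0: {}; under {} M still reaches {L,Q,S} ∋ S.
size 1: {L}, {Q}; under {L} M still reaches {Q,S} ∋ S.
size 2: {L,Q}; under {L,Q} M still reaches {S} ∋ S.
M↔S cannot be blocked by any observed set — no back-door set.
{T}: (i) intercepts every directed M→S path; (ii) no back-door M→{T}; (iii) {M} blocks every back-door {T}→S. Front-door holds.
P(S|do(M)) = Σ_{T} P(T|M) Σ_{M'} P(S|T,M')P(M').

P(S|do(M)): frontdoor, adjust for {T}.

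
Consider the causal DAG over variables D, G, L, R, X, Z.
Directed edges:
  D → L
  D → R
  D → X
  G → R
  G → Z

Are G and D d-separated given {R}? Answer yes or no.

Bayes-Ball from G | {R} reaches {D,L,X,Z}.
D ∈ reach(G|{R}) ⇒ G ⊥̸ D | {R}.

No — G and D are d-connected given {R}.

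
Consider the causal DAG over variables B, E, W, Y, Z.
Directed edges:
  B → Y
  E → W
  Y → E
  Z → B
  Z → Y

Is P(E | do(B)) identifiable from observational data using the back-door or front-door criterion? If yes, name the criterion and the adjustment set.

desc(B)\{B}={E,W,Y}; candidates ⊆ {Z}.
size 0: {}; under {} B still reaches {E,W,Y,Z} ∋ E.
{Z}: B⊥E given {Z} in G with B→· removed — back-door holds.
P(E|do(B)) = Σ_{Z} P(E|B,Z)·P(Z).

P(E|do(B)): backdoor, adjust for {Z}.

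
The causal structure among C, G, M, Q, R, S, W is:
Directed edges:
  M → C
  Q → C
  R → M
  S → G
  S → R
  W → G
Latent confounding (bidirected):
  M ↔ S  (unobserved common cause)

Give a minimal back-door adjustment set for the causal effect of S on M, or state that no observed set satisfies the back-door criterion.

S→M: no observed back-door set.

desc(S)\{S}={C,G,M,R}; candidates ⊆ {Q,W}.
S↔M: latent back-door arc(s) into S.
size 0: {}; under {} S still reaches {C,M} ∋ M.
size 1: {Q}, {W}; under {Q} S still reaches {C,M} ∋ M.
size 2: {Q,W}; under {Q,W} S still reaches {C,M} ∋ M.
S↔M cannot be blocked by any observed set — no back-door set.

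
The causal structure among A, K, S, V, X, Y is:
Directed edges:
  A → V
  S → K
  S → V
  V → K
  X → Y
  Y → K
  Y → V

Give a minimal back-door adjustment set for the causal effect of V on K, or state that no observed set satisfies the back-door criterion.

V→K: minimal back-door set {S, Y}.

desc(V)\{V}={K}; candidates ⊆ {A,S,X,Y}.
size 0: {}; under {} V still reaches {A,K,S,X,Y} ∋ K.
size 1: {A}, {S}, {X} …(+1); under {A} V still reaches {K,S,X,Y} ∋ K.
{S,Y}: V⊥K given {S,Y} in G with V→· removed — back-door holds.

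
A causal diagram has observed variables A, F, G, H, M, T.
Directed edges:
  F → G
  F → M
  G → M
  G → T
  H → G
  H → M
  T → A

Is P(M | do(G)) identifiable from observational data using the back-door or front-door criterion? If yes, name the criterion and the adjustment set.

desc(G)\{G}={A,M,T}; candidates ⊆ {F,H}.
size 0: {}; under {} G still reaches {F,H,M} ∋ M.
size 1: {F}, {H}; under {F} G still reaches {H,M} ∋ M.
{F,H}: G⊥M given {F,H} in G with G→· removed — back-door holds.
P(M|do(G)) = Σ_{F,H} P(M|G,F,H)·P(F,H).

P(M|do(G)): backdoor, adjust for {F, H}.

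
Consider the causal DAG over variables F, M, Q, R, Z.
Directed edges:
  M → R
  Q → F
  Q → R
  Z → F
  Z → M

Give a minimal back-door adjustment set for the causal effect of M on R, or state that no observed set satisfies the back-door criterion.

desc(M)\{M}={R}; candidates ⊆ {F,Q,Z}.
∅: M⊥R given ∅ in G with M→· removed — back-door holds.

M→R: minimal back-door set ∅.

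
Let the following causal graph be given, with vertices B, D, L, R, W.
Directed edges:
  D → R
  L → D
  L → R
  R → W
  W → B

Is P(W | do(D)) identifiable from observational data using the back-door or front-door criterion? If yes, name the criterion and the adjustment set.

P(W|do(D)): backdoor, adjust for {L}.

desc(D)\{D}={B,R,W}; candidates ⊆ {L}.
size 0: {}; under {} D still reaches {B,L,R,W} ∋ W.
{L}: D⊥W given {L} in G with D→· removed — back-door holds.
P(W|do(D)) = Σ_{L} P(W|D,L)·P(L).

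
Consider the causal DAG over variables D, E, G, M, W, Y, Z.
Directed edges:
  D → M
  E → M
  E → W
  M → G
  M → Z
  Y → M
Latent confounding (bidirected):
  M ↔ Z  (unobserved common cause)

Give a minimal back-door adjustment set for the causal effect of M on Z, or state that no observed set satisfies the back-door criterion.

M→Z: no observed back-door set.

desc(M)\{M}={G,Z}; candidates ⊆ {D,E,W,Y}.
M↔Z: latent back-door arc(s) into M.
size 0: {}; under {} M still reaches {D,E,W,Y,Z} ∋ Z.
size 1: {D}, {E}, {W} …(+1); under {D} M still reaches {E,W,Y,Z} ∋ Z.
size 2: {D,E}, {D,W}, {D,Y} …(+3); under {D,E} M still reaches {Y,Z} ∋ Z.
M↔Z cannot be blocked by any observed set — no back-door set.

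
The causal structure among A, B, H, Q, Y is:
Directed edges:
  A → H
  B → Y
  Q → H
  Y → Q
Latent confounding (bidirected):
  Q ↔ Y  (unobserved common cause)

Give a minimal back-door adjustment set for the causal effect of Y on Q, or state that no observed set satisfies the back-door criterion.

desc(Y)\{Y}={H,Q}; candidates ⊆ {A,B}.
Y↔Q: latent back-door arc(s) into Y.
size 0: {}; under {} Y still reaches {B,H,Q} ∋ Q.
size 1: {A}, {B}; under {A} Y still reaches {B,H,Q} ∋ Q.
size 2: {A,B}; under {A,B} Y still reaches {H,Q} ∋ Q.
Y↔Q cannot be blocked by any observed set — no back-door set.

Y→Q: no observed back-door set.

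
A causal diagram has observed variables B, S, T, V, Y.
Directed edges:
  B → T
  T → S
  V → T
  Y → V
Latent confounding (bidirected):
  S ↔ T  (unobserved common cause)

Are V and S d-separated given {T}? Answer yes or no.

No — V and S are d-connected given {T}.

Bayes-Ball from V | {T} reaches {B,S,Y}.
S ∈ reach(V|{T}) ⇒ V ⊥̸ S | {T}.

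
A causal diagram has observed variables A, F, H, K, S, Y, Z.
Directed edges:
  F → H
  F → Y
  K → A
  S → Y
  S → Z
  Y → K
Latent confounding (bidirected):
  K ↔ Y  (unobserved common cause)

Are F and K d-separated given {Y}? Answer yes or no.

Bayes-Ball from F | {Y} reaches {A,H,K,S,Z}.
K ∈ reach(F|{Y}) ⇒ F ⊥̸ K | {Y}.

No — F and K are d-connected given {Y}.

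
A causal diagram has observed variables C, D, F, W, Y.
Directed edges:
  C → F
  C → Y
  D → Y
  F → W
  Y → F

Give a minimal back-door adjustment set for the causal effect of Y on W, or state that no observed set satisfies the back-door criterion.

desc(Y)\{Y}={F,W}; candidates ⊆ {C,D}.
size 0: {}; under {} Y still reaches {C,D,F,W} ∋ W.
{C}: Y⊥W given {C} in G with Y→· removed — back-door holds.

Y→W: minimal back-door set {C}.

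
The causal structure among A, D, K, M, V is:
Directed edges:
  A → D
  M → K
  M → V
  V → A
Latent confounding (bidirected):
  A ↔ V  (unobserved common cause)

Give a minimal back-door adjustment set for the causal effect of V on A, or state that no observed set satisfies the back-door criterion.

V→A: no observed back-door set.

desc(V)\{V}={A,D}; candidates ⊆ {K,M}.
V↔A: latent back-door arc(s) into V.
size 0: {}; under {} V still reaches {A,D,K,M} ∋ A.
size 1: {K}, {M}; under {K} V still reaches {A,D,M} ∋ A.
size 2: {K,M}; under {K,M} V still reaches {A,D} ∋ A.
V↔A cannot be blocked by any observed set — no back-door set.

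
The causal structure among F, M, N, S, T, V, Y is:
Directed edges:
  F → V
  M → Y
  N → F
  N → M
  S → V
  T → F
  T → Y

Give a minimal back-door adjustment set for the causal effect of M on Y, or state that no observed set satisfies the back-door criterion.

M→Y: minimal back-door set ∅.

desc(M)\{M}={Y}; candidates ⊆ {F,N,S,T,V}.
∅: M⊥Y given ∅ in G with M→· removed — back-door holds.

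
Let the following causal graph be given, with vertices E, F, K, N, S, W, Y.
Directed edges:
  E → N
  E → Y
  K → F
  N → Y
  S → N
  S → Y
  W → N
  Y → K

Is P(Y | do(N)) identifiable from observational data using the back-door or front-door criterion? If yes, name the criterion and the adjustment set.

desc(N)\{N}={F,K,Y}; candidates ⊆ {E,S,W}.
size 0: {}; under {} N still reaches {E,F,K,S,W,Y} ∋ Y.
size 1: {E}, {S}, {W}; under {E} N still reaches {F,K,S,W,Y} ∋ Y.
{E,S}: N⊥Y given {E,S} in G with N→· removed — back-door holds.
P(Y|do(N)) = Σ_{E,S} P(Y|N,E,S)·P(E,S).

P(Y|do(N)): backdoor, adjust for {E, S}.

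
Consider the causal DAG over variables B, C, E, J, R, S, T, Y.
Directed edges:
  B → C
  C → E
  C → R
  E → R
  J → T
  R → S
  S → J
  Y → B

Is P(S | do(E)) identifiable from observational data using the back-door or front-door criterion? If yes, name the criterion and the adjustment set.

P(S|do(E)): backdoor, adjust for {C}.

desc(E)\{E}={J,R,S,T}; candidates ⊆ {B,C,Y}.
size 0: {}; under {} E still reaches {B,C,J,R,S,T,Y} ∋ S.
{C}: E⊥S given {C} in G with E→· removed — back-door holds.
P(S|do(E)) = Σ_{C} P(S|E,C)·P(C).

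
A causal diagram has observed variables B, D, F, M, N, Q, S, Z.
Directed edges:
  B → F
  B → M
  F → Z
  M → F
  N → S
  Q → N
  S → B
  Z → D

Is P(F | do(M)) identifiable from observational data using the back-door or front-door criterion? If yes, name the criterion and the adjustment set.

desc(M)\{M}={D,F,Z}; candidates ⊆ {B,N,Q,S}.
size 0: {}; under {} M still reaches {B,D,F,N,Q,S,Z} ∋ F.
{B}: M⊥F given {B} in G with M→· removed — back-door holds.
P(F|do(M)) = Σ_{B} P(F|M,B)·P(B).

P(F|do(M)): backdoor, adjust for {B}.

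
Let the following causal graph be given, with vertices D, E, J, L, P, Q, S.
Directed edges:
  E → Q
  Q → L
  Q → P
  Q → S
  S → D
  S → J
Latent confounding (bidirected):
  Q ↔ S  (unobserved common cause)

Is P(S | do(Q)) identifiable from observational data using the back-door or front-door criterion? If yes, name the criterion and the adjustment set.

P(S|do(Q)): not identifiable (no BD/FD set).

desc(Q)\{Q}={D,J,L,P,S}; candidates ⊆ {E}.
Q↔S: latent back-door arc(s) into Q.
size 0: {}; under {} Q still reaches {D,E,J,S} ∋ S.
size 1: {E}; under {E} Q still reaches {D,J,S} ∋ S.
Q↔S cannot be blocked by any observed set — no back-door set.
No mediator lies on a directed Q→…→S path.
Neither criterion identifies P(S|do(Q)) in this graph.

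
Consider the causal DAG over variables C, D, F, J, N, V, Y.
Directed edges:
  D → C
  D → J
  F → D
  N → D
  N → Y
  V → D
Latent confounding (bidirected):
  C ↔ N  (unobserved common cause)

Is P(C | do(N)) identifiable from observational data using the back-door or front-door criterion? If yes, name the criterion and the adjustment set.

P(C|do(N)): frontdoor, adjust for {D}.

desc(N)\{N}={C,D,J,Y}; candidates ⊆ {F,V}.
N↔C: latent back-door arc(s) into N.
size 0: {}; under {} N still reaches {C} ∋ C.
size 1: {F}, {V}; under {F} N still reaches {C} ∋ C.
size 2: {F,V}; under {F,V} N still reaches {C} ∋ C.
N↔C cannot be blocked by any observed set — no back-door set.
{D}: (i) intercepts every directed N→C path; (ii) no back-door N→{D}; (iii) {N} blocks every back-door {D}→C. Front-door holds.
P(C|do(N)) = Σ_{D} P(D|N) Σ_{N'} P(C|D,N')P(N').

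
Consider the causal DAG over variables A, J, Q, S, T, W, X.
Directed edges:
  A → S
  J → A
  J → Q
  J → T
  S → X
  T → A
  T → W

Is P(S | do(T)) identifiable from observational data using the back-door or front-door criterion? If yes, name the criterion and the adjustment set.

P(S|do(T)): backdoor, adjust for {J}.

desc(T)\{T}={A,S,W,X}; candidates ⊆ {J,Q}.
size 0: {}; under {} T still reaches {A,J,Q,S,X} ∋ S.
{J}: T⊥S given {J} in G with T→· removed — back-door holds.
P(S|do(T)) = Σ_{J} P(S|T,J)·P(J).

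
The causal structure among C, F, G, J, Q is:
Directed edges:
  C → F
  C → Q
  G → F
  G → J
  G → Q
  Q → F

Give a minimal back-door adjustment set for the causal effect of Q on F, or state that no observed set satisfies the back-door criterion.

Q→F: minimal back-door set {C, G}.

desc(Q)\{Q}={F}; candidates ⊆ {C,G,J}.
size 0: {}; under {} Q still reaches {C,F,G,J} ∋ F.
size 1: {C}, {G}, {J}; under {C} Q still reaches {F,G,J} ∋ F.
{C,G}: Q⊥F given {C,G} in G with Q→· removed — back-door holds.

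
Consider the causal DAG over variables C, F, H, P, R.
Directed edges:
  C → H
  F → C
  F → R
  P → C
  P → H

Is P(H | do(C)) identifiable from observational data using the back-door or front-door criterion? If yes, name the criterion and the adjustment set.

desc(C)\{C}={H}; candidates ⊆ {F,P,R}.
size 0: {}; under {} C still reaches {F,H,P,R} ∋ H.
{P}: C⊥H given {P} in G with C→· removed — back-door holds.
P(H|do(C)) = Σ_{P} P(H|C,P)·P(P).

P(H|do(C)): backdoor, adjust for {P}.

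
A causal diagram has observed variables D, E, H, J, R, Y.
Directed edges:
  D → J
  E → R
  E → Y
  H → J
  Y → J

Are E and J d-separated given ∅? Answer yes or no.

Bayes-Ball from E | ∅ reaches {J,R,Y}.
J ∈ reach(E|∅) ⇒ E ⊥̸ J | ∅.

No — E and J are d-connected given ∅.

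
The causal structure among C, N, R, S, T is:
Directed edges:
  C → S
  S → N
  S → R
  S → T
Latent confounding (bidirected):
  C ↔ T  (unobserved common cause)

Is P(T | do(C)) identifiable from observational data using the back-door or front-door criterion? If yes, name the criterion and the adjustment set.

desc(C)\{C}={N,R,S,T}; candidates ⊆ {—}.
C↔T: latent back-door arc(s) into C.
size 0: {}; under {} C still reaches {T} ∋ T.
C↔T cannot be blocked by any observed set — no back-door set.
{S}: (i) intercepts every directed C→T path; (ii) no back-door C→{S}; (iii) {C} blocks every back-door {S}→T. Front-door holds.
P(T|do(C)) = Σ_{S} P(S|C) Σ_{C'} P(T|S,C')P(C').

P(T|do(C)): frontdoor, adjust for {S}.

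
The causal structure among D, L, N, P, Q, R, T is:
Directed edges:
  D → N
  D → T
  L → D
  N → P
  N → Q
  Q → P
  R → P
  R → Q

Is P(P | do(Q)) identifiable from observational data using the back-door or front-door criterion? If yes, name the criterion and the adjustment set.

P(P|do(Q)): backdoor, adjust for {N, R}.

desc(Q)\{Q}={P}; candidates ⊆ {D,L,N,R,T}.
size 0: {}; under {} Q still reaches {D,L,N,P,R,T} ∋ P.
size 1: {D}, {L}, {N} …(+2); under {D} Q still reaches {N,P,R} ∋ P.
{N,R}: Q⊥P given {N,R} in G with Q→· removed — back-door holds.
P(P|do(Q)) = Σ_{N,R} P(P|Q,N,R)·P(N,R).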